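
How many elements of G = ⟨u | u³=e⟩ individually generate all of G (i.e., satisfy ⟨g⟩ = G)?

G is cyclic of order 3. An element generates G iff its order is 3, and a cyclic group of order 3 has exactly φ(3) = 2 such elements.

Answer: 2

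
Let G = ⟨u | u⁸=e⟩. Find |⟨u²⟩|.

|⟨u²⟩| equals the order of u². Compute successive powers until reaching e:
  (u²)¹ = u², (u²)² = u⁴, (u²)³ = u⁶, (u²)⁴ = e.
The smallest positive k with (u²)ᵏ = e is 4, so |⟨u²⟩| = 4.

Answer: 4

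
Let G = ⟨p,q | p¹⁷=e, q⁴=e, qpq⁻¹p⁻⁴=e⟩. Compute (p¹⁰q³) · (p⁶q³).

Compute (p¹⁰q³) · (p⁶q³) by multiplying left to right and reducing via the relations at each step:
  (p¹⁰q³) · p⁶ = p³q³
  (p³q³) · q³ = p³q²

Answer: p³q²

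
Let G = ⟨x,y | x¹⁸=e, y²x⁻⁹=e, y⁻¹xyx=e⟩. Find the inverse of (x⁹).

The order of (x⁹) is 2 (smallest k with (x⁹)ᵏ = e), so (x⁹)⁻¹ = (x⁹)¹ = x⁹.
Check: (x⁹) · (x⁹) → (x⁹) · x⁹ = e, giving e as required.

Answer: x⁹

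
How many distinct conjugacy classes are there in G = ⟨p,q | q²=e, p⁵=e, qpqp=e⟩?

The conjugacy classes (representative and size) are:
  [e] (size 1), [p] (size 2), [p²] (size 2), [q] (size 5).
Class equation: 1 + 2 + 2 + 5 = 10 = |G|. So G has 4 conjugacy classes.

Answer: 4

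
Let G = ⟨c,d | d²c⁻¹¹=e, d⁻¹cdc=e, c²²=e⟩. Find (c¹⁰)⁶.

Compute successive powers of (c¹⁰), reducing at each step:
  (c¹⁰)²: (c¹⁰) · c¹⁰ = c²⁰
  (c¹⁰)³: (c²⁰) · c¹⁰ = c⁸
  (c¹⁰)⁴: (c⁸) · c¹⁰ = c¹⁸
  (c¹⁰)⁵: (c¹⁸) · c¹⁰ = c⁶
  (c¹⁰)⁶: (c⁶) · c¹⁰ = c¹⁶

Answer: c¹⁶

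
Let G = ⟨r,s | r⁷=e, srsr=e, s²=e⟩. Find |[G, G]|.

G' = [G, G] is generated by all commutators. The generator-pair commutators are: [r, s] = r².
The subgroup they normally generate is {e, r, r², r³, r⁴, r⁵, r⁶}, of order 7.
Check: |G/G'| = 14/7 = 2 is the order of the abelianisation.

Answer: 7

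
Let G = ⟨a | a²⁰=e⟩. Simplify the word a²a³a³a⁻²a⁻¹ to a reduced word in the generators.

Multiply left to right, reducing at each step:
  (a²) · a³ = a⁵
  (a⁵) · a³ = a⁸
  (a⁸) · a⁻² = a⁶
  (a⁶) · a⁻¹ = a⁵

Answer: a⁵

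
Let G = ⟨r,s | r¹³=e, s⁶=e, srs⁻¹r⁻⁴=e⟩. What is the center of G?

An element z ∈ Z(G) iff z commutes with every generator.
For example e is central: e·r = r = r·e; e·s = s = s·e.
Whereas r ∉ Z(G) since r·s = rs ≠ r⁴s = s·r.
Checking each of the 78 elements this way gives Z(G) = {e}, of order 1.

Answer: {e}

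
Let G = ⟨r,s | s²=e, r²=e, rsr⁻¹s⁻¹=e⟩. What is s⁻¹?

The order of s is 2 (smallest k with sᵏ = e), so s⁻¹ = s¹ = s.
Check: s · s → s · s = e, giving e as required.

Answer: s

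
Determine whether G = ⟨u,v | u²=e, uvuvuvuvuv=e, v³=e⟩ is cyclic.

Every cyclic group is abelian. But u·v = uv while v·u = vu, so u·v ≠ v·u and G is not abelian. Hence G is not cyclic.

Answer: No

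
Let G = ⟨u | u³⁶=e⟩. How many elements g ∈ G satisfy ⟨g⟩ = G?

G is cyclic of order 36. An element generates G iff its order is 36, and a cyclic group of order 36 has exactly φ(36) = 12 such elements.

Answer: 12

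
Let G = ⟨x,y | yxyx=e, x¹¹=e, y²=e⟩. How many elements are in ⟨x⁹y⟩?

|⟨x⁹y⟩| equals the order of x⁹y. Compute successive powers until reaching e:
  (x⁹y)¹ = x⁹y, (x⁹y)² = e.
The smallest positive k with (x⁹y)ᵏ = e is 2, so |⟨x⁹y⟩| = 2.

Answer: 2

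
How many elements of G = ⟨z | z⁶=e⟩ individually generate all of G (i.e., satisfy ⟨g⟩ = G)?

G is cyclic of order 6. An element generates G iff its order is 6, and a cyclic group of order 6 has exactly φ(6) = 2 such elements.

Answer: 2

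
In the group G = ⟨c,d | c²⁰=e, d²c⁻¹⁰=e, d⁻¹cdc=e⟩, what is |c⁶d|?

Compute successive powers until reaching e:
  (c⁶d)¹ = c⁶d, (c⁶d)² = c¹⁰, (c⁶d)³ = c⁶d⁻¹, (c⁶d)⁴ = e.
The smallest positive k with (c⁶d)ᵏ = e is 4.

Answer: 4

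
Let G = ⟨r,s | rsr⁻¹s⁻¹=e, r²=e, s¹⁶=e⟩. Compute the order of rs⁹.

Compute successive powers until reaching e:
  (rs⁹)¹ = rs⁹, (rs⁹)² = s², (rs⁹)³ = rs¹¹, (rs⁹)⁴ = s⁴, (rs⁹)⁵ = rs¹³, (rs⁹)⁶ = s⁶, (rs⁹)⁷ = rs¹⁵, (rs⁹)⁸ = s⁸, (rs⁹)⁹ = rs, (rs⁹)¹⁰ = s¹⁰, (rs⁹)¹¹ = rs³, (rs⁹)¹² = s¹², (rs⁹)¹³ = rs⁵, (rs⁹)¹⁴ = s¹⁴, (rs⁹)¹⁵ = rs⁷, (rs⁹)¹⁶ = e.
The smallest positive k with (rs⁹)ᵏ = e is 16.

Answer: 16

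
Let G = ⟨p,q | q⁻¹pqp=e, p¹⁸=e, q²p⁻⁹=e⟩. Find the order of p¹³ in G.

Compute successive powers until reaching e:
  (p¹³)¹ = p¹³, (p¹³)² = p⁸, (p¹³)³ = p³, (p¹³)⁴ = p¹⁶, (p¹³)⁵ = p¹¹, (p¹³)⁶ = p⁶, (p¹³)⁷ = p, (p¹³)⁸ = p¹⁴, (p¹³)⁹ = p⁹, (p¹³)¹⁰ = p⁴, (p¹³)¹¹ = p¹⁷, (p¹³)¹² = p¹², (p¹³)¹³ = p⁷, (p¹³)¹⁴ = p², (p¹³)¹⁵ = p¹⁵, (p¹³)¹⁶ = p¹⁰, (p¹³)¹⁷ = p⁵, (p¹³)¹⁸ = e.
The smallest positive k with (p¹³)ᵏ = e is 18.

Answer: 18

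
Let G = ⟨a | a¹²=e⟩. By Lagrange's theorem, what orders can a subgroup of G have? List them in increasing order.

|G| = 12 = 2² · 3. By Lagrange's theorem the order of any subgroup divides 12; the divisors of 12 are 1, 2, 3, 4, 6, 12.

Answer: 1, 2, 3, 4, 6, 12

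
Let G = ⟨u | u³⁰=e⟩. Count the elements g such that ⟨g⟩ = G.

G is cyclic of order 30. An element generates G iff its order is 30, and a cyclic group of order 30 has exactly φ(30) = 8 such elements.

Answer: 8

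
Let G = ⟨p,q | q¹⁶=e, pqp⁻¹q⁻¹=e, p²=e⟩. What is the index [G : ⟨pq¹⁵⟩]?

First find ord(pq¹⁵) by computing successive powers:
  (pq¹⁵)¹ = pq¹⁵, (pq¹⁵)² = q¹⁴, (pq¹⁵)³ = pq¹³, (pq¹⁵)⁴ = q¹², (pq¹⁵)⁵ = pq¹¹, (pq¹⁵)⁶ = q¹⁰, (pq¹⁵)⁷ = pq⁹, (pq¹⁵)⁸ = q⁸, (pq¹⁵)⁹ = pq⁷, (pq¹⁵)¹⁰ = q⁶, (pq¹⁵)¹¹ = pq⁵, (pq¹⁵)¹² = q⁴, (pq¹⁵)¹³ = pq³, (pq¹⁵)¹⁴ = q², (pq¹⁵)¹⁵ = pq, (pq¹⁵)¹⁶ = e.
So |⟨pq¹⁵⟩| = ord(pq¹⁵) = 16. With |G| = 32, by Lagrange [G : ⟨pq¹⁵⟩] = 32/16 = 2.

Answer: 2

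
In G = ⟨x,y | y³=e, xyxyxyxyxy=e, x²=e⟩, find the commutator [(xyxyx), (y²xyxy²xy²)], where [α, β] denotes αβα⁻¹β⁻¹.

[(xyxyx), (y²xyxy²xy²)] = (xyxyx)·(y²xyxy²xy²)·(xyxyx)⁻¹·(y²xyxy²xy²)⁻¹.
  (xyxyx) · (y²xyxy²xy²) = yxy²xyxy²xy
  (yxy²xyxy²xy) · (xy²xy²x) = y²xy²xyxy²
  (y²xy²xyxy²) · (yxyxy²xy) = xy²

Answer: xy²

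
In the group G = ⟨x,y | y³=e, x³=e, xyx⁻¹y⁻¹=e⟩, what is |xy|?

Compute successive powers until reaching e:
  (xy)¹ = xy, (xy)² = x²y², (xy)³ = e.
The smallest positive k with (xy)ᵏ = e is 3.

Answer: 3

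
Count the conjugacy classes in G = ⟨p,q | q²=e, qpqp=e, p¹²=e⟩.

The conjugacy classes (representative and size) are:
  [e] (size 1), [p¹¹] (size 2), [p²] (size 2), [p⁹] (size 2), [p⁴] (size 2), [p⁵] (size 2), [p⁶] (size 1), [q] (size 6), [pq] (size 6).
Class equation: 1 + 2 + 2 + 2 + 2 + 2 + 1 + 6 + 6 = 24 = |G|. So G has 9 conjugacy classes.

Answer: 9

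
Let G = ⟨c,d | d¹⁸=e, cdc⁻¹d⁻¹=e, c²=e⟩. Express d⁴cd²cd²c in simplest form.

Multiply left to right, reducing at each step:
  (d⁴) · c = cd⁴
  (cd⁴) · d² = cd⁶
  (cd⁶) · c = d⁶
  (d⁶) · d² = d⁸
  (d⁸) · c = cd⁸

Answer: cd⁸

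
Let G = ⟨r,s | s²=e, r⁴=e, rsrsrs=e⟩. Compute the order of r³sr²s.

Compute successive powers until reaching e:
  (r³sr²s)¹ = r³sr²s, (r³sr²s)² = e.
The smallest positive k with (r³sr²s)ᵏ = e is 2.

Answer: 2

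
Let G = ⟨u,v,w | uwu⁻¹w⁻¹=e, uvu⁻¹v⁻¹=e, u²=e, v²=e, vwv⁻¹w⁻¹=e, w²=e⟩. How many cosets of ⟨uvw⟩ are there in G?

First find ord(uvw) by computing successive powers:
  (uvw)¹ = uvw, (uvw)² = e.
So |⟨uvw⟩| = ord(uvw) = 2. With |G| = 8, by Lagrange [G : ⟨uvw⟩] = 8/2 = 4.

Answer: 4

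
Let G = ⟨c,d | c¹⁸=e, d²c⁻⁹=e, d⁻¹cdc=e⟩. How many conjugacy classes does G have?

The conjugacy classes (representative and size) are:
  [e] (size 1), [c¹⁷] (size 2), [c¹⁶] (size 2), [c³] (size 2), [c¹⁴] (size 2), [c¹³] (size 2), [c¹²] (size 2), [c¹¹] (size 2), [c¹⁰] (size 2), [c⁹] (size 1), [c⁸d] (size 9), [cd] (size 9).
Class equation: 1 + 2 + 2 + 2 + 2 + 2 + 2 + 2 + 2 + 1 + 9 + 9 = 36 = |G|. So G has 12 conjugacy classes.

Answer: 12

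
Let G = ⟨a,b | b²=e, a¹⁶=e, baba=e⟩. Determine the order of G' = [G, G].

G' = [G, G] is generated by all commutators. The generator-pair commutators are: [a, b] = a².
The subgroup they normally generate is {e, a², a⁴, a⁶, a⁸, a¹⁰, a¹², a¹⁴}, of order 8.
Check: |G/G'| = 32/8 = 4 is the order of the abelianisation.

Answer: 8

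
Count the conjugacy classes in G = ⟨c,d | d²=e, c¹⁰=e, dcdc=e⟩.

The conjugacy classes (representative and size) are:
  [e] (size 1), [c] (size 2), [c²] (size 2), [c³] (size 2), [c⁴] (size 2), [c⁵] (size 1), [c²d] (size 5), [c³d] (size 5).
Class equation: 1 + 2 + 2 + 2 + 2 + 1 + 5 + 5 = 20 = |G|. So G has 8 conjugacy classes.

Answer: 8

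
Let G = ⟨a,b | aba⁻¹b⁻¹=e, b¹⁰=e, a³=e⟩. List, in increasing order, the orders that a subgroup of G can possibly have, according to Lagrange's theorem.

|G| = 30 = 2 · 3 · 5. By Lagrange's theorem the order of any subgroup divides 30; the divisors of 30 are 1, 2, 3, 5, 6, 10, 15, 30.

Answer: 1, 2, 3, 5, 6, 10, 15, 30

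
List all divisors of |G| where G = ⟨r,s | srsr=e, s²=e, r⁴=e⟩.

|G| = 8 = 2³. By Lagrange's theorem the order of any subgroup divides 8; the divisors of 8 are 1, 2, 4, 8.

Answer: 1, 2, 4, 8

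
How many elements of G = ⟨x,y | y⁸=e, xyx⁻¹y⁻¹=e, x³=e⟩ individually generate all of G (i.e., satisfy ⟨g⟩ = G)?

G is cyclic of order 24. An element generates G iff its order is 24, and a cyclic group of order 24 has exactly φ(24) = 8 such elements.

Answer: 8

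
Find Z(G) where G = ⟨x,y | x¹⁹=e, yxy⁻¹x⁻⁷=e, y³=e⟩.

An element z ∈ Z(G) iff z commutes with every generator.
For example e is central: e·x = x = x·e; e·y = y = y·e.
Whereas x ∉ Z(G) since x·y = xy ≠ x⁷y = y·x.
Checking each of the 57 elements this way gives Z(G) = {e}, of order 1.

Answer: {e}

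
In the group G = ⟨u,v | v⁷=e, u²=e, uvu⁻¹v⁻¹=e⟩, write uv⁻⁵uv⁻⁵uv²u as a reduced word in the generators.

Multiply left to right, reducing at each step:
  u · v⁻⁵ = uv²
  (uv²) · u = v²
  (v²) · v⁻⁵ = v⁴
  (v⁴) · u = uv⁴
  (uv⁴) · v² = uv⁶
  (uv⁶) · u = v⁶

Answer: v⁶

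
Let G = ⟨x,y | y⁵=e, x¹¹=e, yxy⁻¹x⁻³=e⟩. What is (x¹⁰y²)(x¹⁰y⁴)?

Compute (x¹⁰y²) · (x¹⁰y⁴) by multiplying left to right and reducing via the relations at each step:
  (x¹⁰y²) · x¹⁰ = xy²
  (xy²) · y⁴ = xy

Answer: xy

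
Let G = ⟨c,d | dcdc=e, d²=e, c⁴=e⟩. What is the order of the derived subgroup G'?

G' = [G, G] is generated by all commutators. The generator-pair commutators are: [c, d] = c².
The subgroup they normally generate is {e, c²}, of order 2.
Check: |G/G'| = 8/2 = 4 is the order of the abelianisation.

Answer: 2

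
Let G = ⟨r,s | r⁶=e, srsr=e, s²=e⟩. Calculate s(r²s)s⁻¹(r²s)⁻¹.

[s, (r²s)] = s·(r²s)·s⁻¹·(r²s)⁻¹.
  s · (r²s) = r⁴
  (r⁴) · s = r⁴s
  (r⁴s) · (r²s) = r²

Answer: r²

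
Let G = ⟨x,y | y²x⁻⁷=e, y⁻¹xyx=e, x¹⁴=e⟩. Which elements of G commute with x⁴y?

⟨x⁴y⟩ ⊆ C_G(x⁴y) since powers of x⁴y commute with x⁴y; so |C_G(x⁴y)| ≥ |⟨x⁴y⟩| = 4.
By orbit–stabilizer, |C_G(x⁴y)| = |G| / |conj. class of x⁴y| = 28 / 7 = 4.
The 4 elements commuting with x⁴y are {e, x⁷, x⁴y, x⁴y⁻¹}.

Answer: {e, x⁷, x⁴y, x⁴y⁻¹}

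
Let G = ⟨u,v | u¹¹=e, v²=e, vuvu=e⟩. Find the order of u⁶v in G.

Compute successive powers until reaching e:
  (u⁶v)¹ = u⁶v, (u⁶v)² = e.
The smallest positive k with (u⁶v)ᵏ = e is 2.

Answer: 2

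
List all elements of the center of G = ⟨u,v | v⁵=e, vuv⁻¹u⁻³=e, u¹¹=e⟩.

An element z ∈ Z(G) iff z commutes with every generator.
For example e is central: e·u = u = u·e; e·v = v = v·e.
Whereas u ∉ Z(G) since u·v = uv ≠ u³v = v·u.
Checking each of the 55 elements this way gives Z(G) = {e}, of order 1.

Answer: {e}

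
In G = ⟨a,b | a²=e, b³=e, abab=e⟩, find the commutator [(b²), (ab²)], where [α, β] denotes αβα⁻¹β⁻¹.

[(b²), (ab²)] = (b²)·(ab²)·(b²)⁻¹·(ab²)⁻¹.
  (b²) · (ab²) = a
  a · b = ab
  (ab) · (ab²) = b

Answer: b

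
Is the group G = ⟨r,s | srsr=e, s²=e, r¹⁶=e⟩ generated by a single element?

Every cyclic group is abelian. But r·s = rs while s·r = r¹⁵s, so r·s ≠ s·r and G is not abelian. Hence G is not cyclic.

Answer: No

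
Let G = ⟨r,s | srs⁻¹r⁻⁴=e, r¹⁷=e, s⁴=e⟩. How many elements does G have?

Enumerate words in the generators, reducing via the relations: the distinct elements are
  {e, r, s, rs, r², r³, r⁴, r⁵, r⁶, r⁷, r⁸, r⁹, s², s³, rs², rs³, r²s, r³s, r¹², r¹³, r¹¹, r¹⁰, r¹⁴, r¹⁵, r¹⁶, r⁴s, r⁵s, r⁶s, r⁷s, r⁸s, r⁹s, r²s², r²s³, r³s², r³s³, r¹²s, r¹³s, r¹¹s, r¹⁰s, r¹⁴s, r¹⁵s, r¹⁶s, r⁴s², r⁴s³, r⁵s², r⁵s³, r⁶s², r⁶s³, r⁷s², r⁷s³, r⁸s², r⁸s³, r⁹s², r⁹s³, r¹²s², r¹²s³, r¹³s², r¹³s³, r¹¹s², r¹¹s³, r¹⁰s², r¹⁰s³, r¹⁴s², r¹⁴s³, r¹⁵s², r¹⁵s³, r¹⁶s², r¹⁶s³}.
No further products give new elements, so |G| = 68.

Answer: 68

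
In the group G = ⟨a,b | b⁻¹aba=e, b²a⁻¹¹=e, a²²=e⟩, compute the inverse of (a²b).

The order of (a²b) is 4 (smallest k with (a²b)ᵏ = e), so (a²b)⁻¹ = (a²b)³ = a²b⁻¹.
Check: (a²b) · (a²b⁻¹) → (a²b) · a² = b;   b · b⁻¹ = e, giving e as required.

Answer: a²b⁻¹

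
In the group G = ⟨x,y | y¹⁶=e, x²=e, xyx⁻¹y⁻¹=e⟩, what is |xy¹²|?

Compute successive powers until reaching e:
  (xy¹²)¹ = xy¹², (xy¹²)² = y⁸, (xy¹²)³ = xy⁴, (xy¹²)⁴ = e.
The smallest positive k with (xy¹²)ᵏ = e is 4.

Answer: 4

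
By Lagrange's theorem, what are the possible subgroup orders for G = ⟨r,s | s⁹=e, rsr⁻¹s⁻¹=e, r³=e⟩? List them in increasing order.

|G| = 27 = 3³. By Lagrange's theorem the order of any subgroup divides 27; the divisors of 27 are 1, 3, 9, 27.

Answer: 1, 3, 9, 27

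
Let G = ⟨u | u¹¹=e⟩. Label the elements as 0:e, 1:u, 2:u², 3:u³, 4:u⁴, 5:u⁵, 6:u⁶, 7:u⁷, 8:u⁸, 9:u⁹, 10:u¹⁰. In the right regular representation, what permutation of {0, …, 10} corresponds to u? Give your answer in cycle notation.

(0 1 2 3 4 5 6 7 8 9 10)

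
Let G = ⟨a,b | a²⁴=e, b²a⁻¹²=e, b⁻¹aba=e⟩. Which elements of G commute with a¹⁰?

⟨a¹⁰⟩ ⊆ C_G(a¹⁰) since powers of a¹⁰ commute with a¹⁰; so |C_G(a¹⁰)| ≥ |⟨a¹⁰⟩| = 12.
By orbit–stabilizer, |C_G(a¹⁰)| = |G| / |conj. class of a¹⁰| = 48 / 2 = 24.
The 24 elements commuting with a¹⁰ are {e, a, a², a³, a⁴, a⁵, a⁶, a⁷, a⁸, a⁹, a¹⁰, a¹¹, a¹², a¹³, a¹⁴, a¹⁵, a¹⁶, a¹⁷, a¹⁸, a¹⁹, a²⁰, a²¹, a²², a²³}.

Answer: {e, a, a², a³, a⁴, a⁵, a⁶, a⁷, a⁸, a⁹, a¹⁰, a¹¹, a¹², a¹³, a¹⁴, a¹⁵, a¹⁶, a¹⁷, a¹⁸, a¹⁹, a²⁰, a²¹, a²², a²³}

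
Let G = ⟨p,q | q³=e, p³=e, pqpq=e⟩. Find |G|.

Enumerate words in the generators, reducing via the relations: the distinct elements are
  {e, p, q, pq, p², q², pq², p²q, qp², q²p, pq²p, p²q²}.
No further products give new elements, so |G| = 12.

Answer: 12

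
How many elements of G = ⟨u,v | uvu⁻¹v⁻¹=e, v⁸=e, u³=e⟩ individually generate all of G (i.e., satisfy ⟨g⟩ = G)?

G is cyclic of order 24. An element generates G iff its order is 24, and a cyclic group of order 24 has exactly φ(24) = 8 such elements.

Answer: 8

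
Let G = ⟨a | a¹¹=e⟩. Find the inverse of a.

The order of a is 11 (smallest k with aᵏ = e), so a⁻¹ = a¹⁰ = a¹⁰.
Check: a · (a¹⁰) → a · a¹⁰ = e, giving e as required.

Answer: a¹⁰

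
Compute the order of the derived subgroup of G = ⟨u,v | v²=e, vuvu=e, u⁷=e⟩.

G' = [G, G] is generated by all commutators. The generator-pair commutators are: [u, v] = u².
The subgroup they normally generate is {e, u, u², u³, u⁴, u⁵, u⁶}, of order 7.
Check: |G/G'| = 14/7 = 2 is the order of the abelianisation.

Answer: 7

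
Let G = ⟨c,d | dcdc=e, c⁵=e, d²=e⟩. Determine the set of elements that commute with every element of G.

An element z ∈ Z(G) iff z commutes with every generator.
For example e is central: e·c = c = c·e; e·d = d = d·e.
Whereas c ∉ Z(G) since c·d = cd ≠ c⁴d = d·c.
Checking each of the 10 elements this way gives Z(G) = {e}, of order 1.

Answer: {e}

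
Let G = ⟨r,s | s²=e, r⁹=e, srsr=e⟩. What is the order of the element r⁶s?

Compute successive powers until reaching e:
  (r⁶s)¹ = r⁶s, (r⁶s)² = e.
The smallest positive k with (r⁶s)ᵏ = e is 2.

Answer: 2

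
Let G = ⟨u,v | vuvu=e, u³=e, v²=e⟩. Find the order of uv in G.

Compute successive powers until reaching e:
  (uv)¹ = uv, (uv)² = e.
The smallest positive k with (uv)ᵏ = e is 2.

Answer: 2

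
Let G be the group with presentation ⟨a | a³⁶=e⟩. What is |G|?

G is generated by a single element, so G is cyclic. The relator gives a³⁶ = e and no smaller power is forced to be e, so the 36 powers {a, e, a², a³, a⁴, a⁵, a⁶, a⁷, a⁸, a⁹, a²², a²³, a²¹, a²⁰, a²⁴, a²⁵, a²⁶, a²⁷, a²⁸, a²⁹, a³², a³³, a³¹, a³⁰, a³⁴, a³⁵, a¹², a¹³, a¹¹, a¹⁰, a¹⁴, a¹⁵, a¹⁶, a¹⁷, a¹⁸, a¹⁹} are distinct. Hence |G| = 36.

Answer: 36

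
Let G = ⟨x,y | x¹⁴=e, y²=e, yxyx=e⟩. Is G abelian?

x·y = xy but y·x = x¹³y, so x·y ≠ y·x and G is not abelian.

Answer: No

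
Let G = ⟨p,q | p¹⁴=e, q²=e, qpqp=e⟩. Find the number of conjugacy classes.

The conjugacy classes (representative and size) are:
  [e] (size 1), [p¹³] (size 2), [p²] (size 2), [p³] (size 2), [p¹⁰] (size 2), [p⁵] (size 2), [p⁸] (size 2), [p⁷] (size 1), [p⁶q] (size 7), [p⁹q] (size 7).
Class equation: 1 + 2 + 2 + 2 + 2 + 2 + 2 + 1 + 7 + 7 = 28 = |G|. So G has 10 conjugacy classes.

Answer: 10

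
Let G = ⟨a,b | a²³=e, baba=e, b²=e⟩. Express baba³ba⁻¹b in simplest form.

Multiply left to right, reducing at each step:
  b · a = a²²b
  (a²²b) · b = a²²
  (a²²) · a³ = a²
  (a²) · b = a²b
  (a²b) · a⁻¹ = a³b
  (a³b) · b = a³

Answer: a³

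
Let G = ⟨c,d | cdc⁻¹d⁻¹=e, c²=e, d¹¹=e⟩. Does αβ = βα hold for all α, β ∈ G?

Each pair of generators commutes: c·d = cd = d·c. Since the generators pairwise commute, every element of G commutes with every other, so G is abelian.

Answer: Yes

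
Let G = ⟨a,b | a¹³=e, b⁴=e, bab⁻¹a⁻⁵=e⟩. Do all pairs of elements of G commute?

a·b = ab but b·a = a⁵b, so a·b ≠ b·a and G is not abelian.

Answer: No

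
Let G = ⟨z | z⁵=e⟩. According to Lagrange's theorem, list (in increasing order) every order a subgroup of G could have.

|G| = 5 = 5. By Lagrange's theorem the order of any subgroup divides 5; the divisors of 5 are 1, 5.

Answer: 1, 5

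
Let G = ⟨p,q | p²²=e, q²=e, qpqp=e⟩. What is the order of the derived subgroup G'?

G' = [G, G] is generated by all commutators. The generator-pair commutators are: [p, q] = p².
The subgroup they normally generate is {e, p², p⁴, p⁶, p⁸, p¹⁰, p¹², p¹⁴, p¹⁶, p¹⁸, p²⁰}, of order 11.
Check: |G/G'| = 44/11 = 4 is the order of the abelianisation.

Answer: 11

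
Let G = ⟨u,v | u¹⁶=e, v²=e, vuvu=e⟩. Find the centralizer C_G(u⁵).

⟨u⁵⟩ ⊆ C_G(u⁵) since powers of u⁵ commute with u⁵; so |C_G(u⁵)| ≥ |⟨u⁵⟩| = 16.
By orbit–stabilizer, |C_G(u⁵)| = |G| / |conj. class of u⁵| = 32 / 2 = 16.
The 16 elements commuting with u⁵ are {e, u, u², u³, u⁴, u⁵, u⁶, u⁷, u⁸, u⁹, u¹⁰, u¹¹, u¹², u¹³, u¹⁴, u¹⁵}.

Answer: {e, u, u², u³, u⁴, u⁵, u⁶, u⁷, u⁸, u⁹, u¹⁰, u¹¹, u¹², u¹³, u¹⁴, u¹⁵}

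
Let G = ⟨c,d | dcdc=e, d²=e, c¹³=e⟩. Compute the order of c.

Compute successive powers until reaching e:
  c¹ = c, c² = c², c³ = c³, c⁴ = c⁴, c⁵ = c⁵, c⁶ = c⁶, c⁷ = c⁷, c⁸ = c⁸, c⁹ = c⁹, c¹⁰ = c¹⁰, c¹¹ = c¹¹, c¹² = c¹², c¹³ = e.
The smallest positive k with cᵏ = e is 13.

Answer: 13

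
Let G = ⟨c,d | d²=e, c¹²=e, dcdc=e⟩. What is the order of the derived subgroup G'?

G' = [G, G] is generated by all commutators. The generator-pair commutators are: [c, d] = c².
The subgroup they normally generate is {e, c², c⁴, c⁶, c⁸, c¹⁰}, of order 6.
Check: |G/G'| = 24/6 = 4 is the order of the abelianisation.

Answer: 6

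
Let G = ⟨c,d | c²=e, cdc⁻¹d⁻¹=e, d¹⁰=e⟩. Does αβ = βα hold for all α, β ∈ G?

Each pair of generators commutes: c·d = cd = d·c. Since the generators pairwise commute, every element of G commutes with every other, so G is abelian.

Answer: Yes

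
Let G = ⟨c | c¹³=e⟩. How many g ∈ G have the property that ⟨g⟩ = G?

G is cyclic of order 13. An element generates G iff its order is 13, and a cyclic group of order 13 has exactly φ(13) = 12 such elements.

Answer: 12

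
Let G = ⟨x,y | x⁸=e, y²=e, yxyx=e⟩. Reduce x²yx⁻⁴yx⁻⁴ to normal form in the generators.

Multiply left to right, reducing at each step:
  (x²) · y = x²y
  (x²y) · x⁻⁴ = x⁶y
  (x⁶y) · y = x⁶
  (x⁶) · x⁻⁴ = x²

Answer: x²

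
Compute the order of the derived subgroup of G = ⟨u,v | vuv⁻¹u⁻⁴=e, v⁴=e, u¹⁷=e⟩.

G' = [G, G] is generated by all commutators. The generator-pair commutators are: [u, v] = u¹⁴.
The subgroup they normally generate is {e, u, u², u³, u⁴, u⁵, u⁶, u⁷, u⁸, u⁹, u¹⁰, u¹¹, u¹², u¹³, u¹⁴, u¹⁵, u¹⁶}, of order 17.
Check: |G/G'| = 68/17 = 4 is the order of the abelianisation.

Answer: 17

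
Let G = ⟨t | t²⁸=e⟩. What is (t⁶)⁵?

Compute successive powers of (t⁶), reducing at each step:
  (t⁶)²: (t⁶) · t⁶ = t¹²
  (t⁶)³: (t¹²) · t⁶ = t¹⁸
  (t⁶)⁴: (t¹⁸) · t⁶ = t²⁴
  (t⁶)⁵: (t²⁴) · t⁶ = t²

Answer: t²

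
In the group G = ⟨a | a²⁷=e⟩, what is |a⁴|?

Compute successive powers until reaching e:
  (a⁴)¹ = a⁴, (a⁴)² = a⁸, (a⁴)³ = a¹², (a⁴)⁴ = a¹⁶, (a⁴)⁵ = a²⁰, (a⁴)⁶ = a²⁴, (a⁴)⁷ = a, (a⁴)⁸ = a⁵, (a⁴)⁹ = a⁹, (a⁴)¹⁰ = a¹³, (a⁴)¹¹ = a¹⁷, (a⁴)¹² = a²¹, (a⁴)¹³ = a²⁵, (a⁴)¹⁴ = a², (a⁴)¹⁵ = a⁶, (a⁴)¹⁶ = a¹⁰, (a⁴)¹⁷ = a¹⁴, (a⁴)¹⁸ = a¹⁸, (a⁴)¹⁹ = a²², (a⁴)²⁰ = a²⁶, (a⁴)²¹ = a³, (a⁴)²² = a⁷, (a⁴)²³ = a¹¹, (a⁴)²⁴ = a¹⁵, (a⁴)²⁵ = a¹⁹, (a⁴)²⁶ = a²³, (a⁴)²⁷ = e.
The smallest positive k with (a⁴)ᵏ = e is 27.

Answer: 27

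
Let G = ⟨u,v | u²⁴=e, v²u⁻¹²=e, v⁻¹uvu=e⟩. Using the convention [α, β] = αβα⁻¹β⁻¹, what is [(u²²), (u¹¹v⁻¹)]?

[(u²²), (u¹¹v⁻¹)] = (u²²)·(u¹¹v⁻¹)·(u²²)⁻¹·(u¹¹v⁻¹)⁻¹.
  (u²²) · (u¹¹v⁻¹) = u⁹v⁻¹
  (u⁹v⁻¹) · (u²) = u⁷v⁻¹
  (u⁷v⁻¹) · (u¹¹v) = u²⁰

Answer: u²⁰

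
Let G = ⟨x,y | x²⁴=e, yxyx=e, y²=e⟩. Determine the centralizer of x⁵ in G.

⟨x⁵⟩ ⊆ C_G(x⁵) since powers of x⁵ commute with x⁵; so |C_G(x⁵)| ≥ |⟨x⁵⟩| = 24.
By orbit–stabilizer, |C_G(x⁵)| = |G| / |conj. class of x⁵| = 48 / 2 = 24.
The 24 elements commuting with x⁵ are {e, x, x², x³, x⁴, x⁵, x⁶, x⁷, x⁸, x⁹, x¹⁰, x¹¹, x¹², x¹³, x¹⁴, x¹⁵, x¹⁶, x¹⁷, x¹⁸, x¹⁹, x²⁰, x²¹, x²², x²³}.

Answer: {e, x, x², x³, x⁴, x⁵, x⁶, x⁷, x⁸, x⁹, x¹⁰, x¹¹, x¹², x¹³, x¹⁴, x¹⁵, x¹⁶, x¹⁷, x¹⁸, x¹⁹, x²⁰, x²¹, x²², x²³}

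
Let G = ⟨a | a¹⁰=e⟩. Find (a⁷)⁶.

Compute successive powers of (a⁷), reducing at each step:
  (a⁷)²: (a⁷) · a⁷ = a⁴
  (a⁷)³: (a⁴) · a⁷ = a
  (a⁷)⁴: a · a⁷ = a⁸
  (a⁷)⁵: (a⁸) · a⁷ = a⁵
  (a⁷)⁶: (a⁵) · a⁷ = a²

Answer: a²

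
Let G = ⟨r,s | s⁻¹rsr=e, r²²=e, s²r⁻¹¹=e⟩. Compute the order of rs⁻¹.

Compute successive powers until reaching e:
  (rs⁻¹)¹ = rs⁻¹, (rs⁻¹)² = r¹¹, (rs⁻¹)³ = rs, (rs⁻¹)⁴ = e.
The smallest positive k with (rs⁻¹)ᵏ = e is 4.

Answer: 4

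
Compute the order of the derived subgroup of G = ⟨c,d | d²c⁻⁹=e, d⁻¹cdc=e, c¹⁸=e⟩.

G' = [G, G] is generated by all commutators. The generator-pair commutators are: [c, d] = c².
The subgroup they normally generate is {e, c², c⁴, c⁶, c⁸, c¹⁰, c¹², c¹⁴, c¹⁶}, of order 9.
Check: |G/G'| = 36/9 = 4 is the order of the abelianisation.

Answer: 9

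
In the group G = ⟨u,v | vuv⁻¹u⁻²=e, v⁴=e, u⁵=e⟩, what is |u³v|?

Compute successive powers until reaching e:
  (u³v)¹ = u³v, (u³v)² = u⁴v², (u³v)³ = uv³, (u³v)⁴ = e.
The smallest positive k with (u³v)ᵏ = e is 4.

Answer: 4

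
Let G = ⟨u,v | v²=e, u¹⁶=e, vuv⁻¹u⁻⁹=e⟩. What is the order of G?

Enumerate words in the generators, reducing via the relations: the distinct elements are
  {e, u, v, uv, u², u³, u⁴, u⁵, u⁶, u⁷, u⁸, u⁹, u²v, u³v, u¹², u¹³, u¹¹, u¹⁰, u¹⁴, u¹⁵, u⁴v, u⁵v, u⁶v, u⁷v, u⁸v, u⁹v, u¹²v, u¹³v, u¹¹v, u¹⁰v, u¹⁴v, u¹⁵v}.
No further products give new elements, so |G| = 32.

Answer: 32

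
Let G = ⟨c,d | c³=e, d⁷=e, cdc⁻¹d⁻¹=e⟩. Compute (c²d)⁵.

Compute successive powers of (c²d), reducing at each step:
  (c²d)²: (c²d) · c² = cd;   (cd) · d = cd²
  (c²d)³: (cd²) · c² = d²;   (d²) · d = d³
  (c²d)⁴: (d³) · c² = c²d³;   (c²d³) · d = c²d⁴
  (c²d)⁵: (c²d⁴) · c² = cd⁴;   (cd⁴) · d = cd⁵

Answer: cd⁵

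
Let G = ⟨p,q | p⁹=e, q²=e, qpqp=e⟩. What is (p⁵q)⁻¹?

The order of (p⁵q) is 2 (smallest k with (p⁵q)ᵏ = e), so (p⁵q)⁻¹ = (p⁵q)¹ = p⁵q.
Check: (p⁵q) · (p⁵q) → (p⁵q) · p⁵ = q;   q · q = e, giving e as required.

Answer: p⁵q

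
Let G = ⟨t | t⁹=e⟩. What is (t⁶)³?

Compute successive powers of (t⁶), reducing at each step:
  (t⁶)²: (t⁶) · t⁶ = t³
  (t⁶)³: (t³) · t⁶ = e

Answer: e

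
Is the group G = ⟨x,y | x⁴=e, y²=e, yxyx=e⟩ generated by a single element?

Every cyclic group is abelian. But x·y = xy while y·x = x³y, so x·y ≠ y·x and G is not abelian. Hence G is not cyclic.

Answer: No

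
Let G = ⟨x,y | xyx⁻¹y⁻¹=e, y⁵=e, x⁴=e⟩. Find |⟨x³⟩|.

|⟨x³⟩| equals the order of x³. Compute successive powers until reaching e:
  (x³)¹ = x³, (x³)² = x², (x³)³ = x, (x³)⁴ = e.
The smallest positive k with (x³)ᵏ = e is 4, so |⟨x³⟩| = 4.

Answer: 4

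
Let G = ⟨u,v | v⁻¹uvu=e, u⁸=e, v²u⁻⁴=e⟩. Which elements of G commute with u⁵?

⟨u⁵⟩ ⊆ C_G(u⁵) since powers of u⁵ commute with u⁵; so |C_G(u⁵)| ≥ |⟨u⁵⟩| = 8.
By orbit–stabilizer, |C_G(u⁵)| = |G| / |conj. class of u⁵| = 16 / 2 = 8.
The 8 elements commuting with u⁵ are {e, u, u², u³, u⁴, u⁵, u⁶, u⁷}.

Answer: {e, u, u², u³, u⁴, u⁵, u⁶, u⁷}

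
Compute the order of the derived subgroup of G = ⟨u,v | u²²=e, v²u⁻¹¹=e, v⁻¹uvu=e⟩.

G' = [G, G] is generated by all commutators. The generator-pair commutators are: [u, v] = u².
The subgroup they normally generate is {e, u², u⁴, u⁶, u⁸, u¹⁰, u¹², u¹⁴, u¹⁶, u¹⁸, u²⁰}, of order 11.
Check: |G/G'| = 44/11 = 4 is the order of the abelianisation.

Answer: 11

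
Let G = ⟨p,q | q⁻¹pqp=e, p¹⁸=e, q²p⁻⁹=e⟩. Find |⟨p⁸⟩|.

|⟨p⁸⟩| equals the order of p⁸. Compute successive powers until reaching e:
  (p⁸)¹ = p⁸, (p⁸)² = p¹⁶, (p⁸)³ = p⁶, (p⁸)⁴ = p¹⁴, (p⁸)⁵ = p⁴, (p⁸)⁶ = p¹², (p⁸)⁷ = p², (p⁸)⁸ = p¹⁰, (p⁸)⁹ = e.
The smallest positive k with (p⁸)ᵏ = e is 9, so |⟨p⁸⟩| = 9.

Answer: 9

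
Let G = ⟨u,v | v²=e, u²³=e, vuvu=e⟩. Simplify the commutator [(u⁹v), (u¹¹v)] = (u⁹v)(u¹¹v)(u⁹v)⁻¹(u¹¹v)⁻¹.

[(u⁹v), (u¹¹v)] = (u⁹v)·(u¹¹v)·(u⁹v)⁻¹·(u¹¹v)⁻¹.
  (u⁹v) · (u¹¹v) = u²¹
  (u²¹) · (u⁹v) = u⁷v
  (u⁷v) · (u¹¹v) = u¹⁹

Answer: u¹⁹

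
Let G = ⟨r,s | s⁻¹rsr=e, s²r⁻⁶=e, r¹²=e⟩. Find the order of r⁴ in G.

Compute successive powers until reaching e:
  (r⁴)¹ = r⁴, (r⁴)² = r⁸, (r⁴)³ = e.
The smallest positive k with (r⁴)ᵏ = e is 3.

Answer: 3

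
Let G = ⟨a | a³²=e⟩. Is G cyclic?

|G| = 32. The element a has order 32 (its powers give 32 distinct elements), so ⟨a⟩ = G and G is cyclic.

Answer: Yes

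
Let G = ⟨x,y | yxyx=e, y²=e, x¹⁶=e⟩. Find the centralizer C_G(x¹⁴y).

⟨x¹⁴y⟩ ⊆ C_G(x¹⁴y) since powers of x¹⁴y commute with x¹⁴y; so |C_G(x¹⁴y)| ≥ |⟨x¹⁴y⟩| = 2.
By orbit–stabilizer, |C_G(x¹⁴y)| = |G| / |conj. class of x¹⁴y| = 32 / 8 = 4.
The 4 elements commuting with x¹⁴y are {e, x⁸, x⁶y, x¹⁴y}.

Answer: {e, x⁸, x⁶y, x¹⁴y}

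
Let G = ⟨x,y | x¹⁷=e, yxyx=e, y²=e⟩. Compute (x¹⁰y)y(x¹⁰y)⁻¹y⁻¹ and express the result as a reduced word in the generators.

[(x¹⁰y), y] = (x¹⁰y)·y·(x¹⁰y)⁻¹·y⁻¹.
  (x¹⁰y) · y = x¹⁰
  (x¹⁰) · (x¹⁰y) = x³y
  (x³y) · y = x³

Answer: x³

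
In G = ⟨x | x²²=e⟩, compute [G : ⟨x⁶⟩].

First find ord(x⁶) by computing successive powers:
  (x⁶)¹ = x⁶, (x⁶)² = x¹², (x⁶)³ = x¹⁸, (x⁶)⁴ = x², (x⁶)⁵ = x⁸, (x⁶)⁶ = x¹⁴, (x⁶)⁷ = x²⁰, (x⁶)⁸ = x⁴, (x⁶)⁹ = x¹⁰, (x⁶)¹⁰ = x¹⁶, (x⁶)¹¹ = e.
So |⟨x⁶⟩| = ord(x⁶) = 11. With |G| = 22, by Lagrange [G : ⟨x⁶⟩] = 22/11 = 2.

Answer: 2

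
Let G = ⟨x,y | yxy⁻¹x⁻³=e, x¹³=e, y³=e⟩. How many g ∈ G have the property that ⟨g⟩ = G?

⟨g⟩ = G would require ord(g) = |G| = 39, but the maximum element order in G is 13 < 39. So G is not cyclic and no single element generates it: the count is 0.

Answer: 0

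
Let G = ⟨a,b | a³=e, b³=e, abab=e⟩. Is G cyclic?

Every cyclic group is abelian. But a·b = ab while b·a = a²b², so a·b ≠ b·a and G is not abelian. Hence G is not cyclic.

Answer: No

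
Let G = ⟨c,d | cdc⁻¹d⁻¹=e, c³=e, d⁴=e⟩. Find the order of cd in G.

Compute successive powers until reaching e:
  (cd)¹ = cd, (cd)² = c²d², (cd)³ = d³, (cd)⁴ = c, (cd)⁵ = c²d, (cd)⁶ = d², (cd)⁷ = cd³, (cd)⁸ = c², (cd)⁹ = d, (cd)¹⁰ = cd², (cd)¹¹ = c²d³, (cd)¹² = e.
The smallest positive k with (cd)ᵏ = e is 12.

Answer: 12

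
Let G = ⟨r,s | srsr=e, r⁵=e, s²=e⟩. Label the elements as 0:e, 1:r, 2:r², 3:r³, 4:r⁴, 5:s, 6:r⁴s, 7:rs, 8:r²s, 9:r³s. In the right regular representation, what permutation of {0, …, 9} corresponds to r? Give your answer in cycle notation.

(0 1 2 3 4)(5 6 9 8 7)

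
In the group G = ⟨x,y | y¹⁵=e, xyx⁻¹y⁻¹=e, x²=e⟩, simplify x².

Compute successive powers of x, reducing at each step:
  x²: x · x = e

Answer: e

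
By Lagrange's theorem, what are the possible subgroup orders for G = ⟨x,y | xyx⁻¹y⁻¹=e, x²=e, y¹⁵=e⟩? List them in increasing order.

|G| = 30 = 2 · 3 · 5. By Lagrange's theorem the order of any subgroup divides 30; the divisors of 30 are 1, 2, 3, 5, 6, 10, 15, 30.

Answer: 1, 2, 3, 5, 6, 10, 15, 30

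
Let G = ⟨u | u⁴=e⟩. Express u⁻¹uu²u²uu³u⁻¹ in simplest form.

Multiply left to right, reducing at each step:
  (u³) · u = e
  e · u² = u²
  (u²) · u² = e
  e · u = u
  u · u³ = e
  e · u⁻¹ = u³

Answer: u³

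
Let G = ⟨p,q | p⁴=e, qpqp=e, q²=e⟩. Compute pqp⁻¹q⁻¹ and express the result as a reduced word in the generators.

[p, q] = p·q·p⁻¹·q⁻¹.
  p · q = pq
  (pq) · (p³) = p²q
  (p²q) · q = p²

Answer: p²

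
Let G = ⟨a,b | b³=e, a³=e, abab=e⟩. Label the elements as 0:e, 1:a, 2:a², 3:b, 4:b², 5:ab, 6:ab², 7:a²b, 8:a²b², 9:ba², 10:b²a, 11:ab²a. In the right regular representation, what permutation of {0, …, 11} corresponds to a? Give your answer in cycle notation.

(0 1 2)(3 8 9)(4 10 5)(6 11 7)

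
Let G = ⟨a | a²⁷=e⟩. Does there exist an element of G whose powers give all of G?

|G| = 27. The element a has order 27 (its powers give 27 distinct elements), so ⟨a⟩ = G and G is cyclic.

Answer: Yes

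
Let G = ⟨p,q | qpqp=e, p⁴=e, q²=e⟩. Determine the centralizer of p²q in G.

⟨p²q⟩ ⊆ C_G(p²q) since powers of p²q commute with p²q; so |C_G(p²q)| ≥ |⟨p²q⟩| = 2.
By orbit–stabilizer, |C_G(p²q)| = |G| / |conj. class of p²q| = 8 / 2 = 4.
The 4 elements commuting with p²q are {e, p², q, p²q}.

Answer: {e, p², q, p²q}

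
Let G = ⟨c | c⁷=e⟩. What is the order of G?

G is generated by a single element, so G is cyclic. The relator gives c⁷ = e and no smaller power is forced to be e, so the 7 powers {c, e, c², c³, c⁴, c⁵, c⁶} are distinct. Hence |G| = 7.

Answer: 7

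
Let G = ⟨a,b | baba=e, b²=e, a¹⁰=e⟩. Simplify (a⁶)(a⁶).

Compute (a⁶) · (a⁶) by multiplying left to right and reducing via the relations at each step:
  (a⁶) · a⁶ = a²

Answer: a²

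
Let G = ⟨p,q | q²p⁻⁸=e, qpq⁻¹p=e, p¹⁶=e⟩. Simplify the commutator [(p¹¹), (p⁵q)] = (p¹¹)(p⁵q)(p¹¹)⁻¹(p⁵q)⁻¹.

[(p¹¹), (p⁵q)] = (p¹¹)·(p⁵q)·(p¹¹)⁻¹·(p⁵q)⁻¹.
  (p¹¹) · (p⁵q) = q
  q · (p⁵) = p³q⁻¹
  (p³q⁻¹) · (p⁵q⁻¹) = p⁶

Answer: p⁶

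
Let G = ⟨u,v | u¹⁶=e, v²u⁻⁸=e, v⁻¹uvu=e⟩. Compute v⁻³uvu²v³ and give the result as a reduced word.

Multiply left to right, reducing at each step:
  v · u = u⁷v⁻¹
  (u⁷v⁻¹) · v = u⁷
  (u⁷) · u² = u⁹
  (u⁹) · v³ = uv

Answer: uv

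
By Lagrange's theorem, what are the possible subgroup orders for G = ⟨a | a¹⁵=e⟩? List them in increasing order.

|G| = 15 = 3 · 5. By Lagrange's theorem the order of any subgroup divides 15; the divisors of 15 are 1, 3, 5, 15.

Answer: 1, 3, 5, 15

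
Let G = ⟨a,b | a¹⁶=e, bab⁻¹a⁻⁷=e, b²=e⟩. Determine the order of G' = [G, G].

G' = [G, G] is generated by all commutators. The generator-pair commutators are: [a, b] = a¹⁰.
The subgroup they normally generate is {e, a², a⁴, a⁶, a⁸, a¹⁰, a¹², a¹⁴}, of order 8.
Check: |G/G'| = 32/8 = 4 is the order of the abelianisation.

Answer: 8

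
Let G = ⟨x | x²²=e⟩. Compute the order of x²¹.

Compute successive powers until reaching e:
  (x²¹)¹ = x²¹, (x²¹)² = x²⁰, (x²¹)³ = x¹⁹, (x²¹)⁴ = x¹⁸, (x²¹)⁵ = x¹⁷, (x²¹)⁶ = x¹⁶, (x²¹)⁷ = x¹⁵, (x²¹)⁸ = x¹⁴, (x²¹)⁹ = x¹³, (x²¹)¹⁰ = x¹², (x²¹)¹¹ = x¹¹, (x²¹)¹² = x¹⁰, (x²¹)¹³ = x⁹, (x²¹)¹⁴ = x⁸, (x²¹)¹⁵ = x⁷, (x²¹)¹⁶ = x⁶, (x²¹)¹⁷ = x⁵, (x²¹)¹⁸ = x⁴, (x²¹)¹⁹ = x³, (x²¹)²⁰ = x², (x²¹)²¹ = x, (x²¹)²² = e.
The smallest positive k with (x²¹)ᵏ = e is 22.

Answer: 22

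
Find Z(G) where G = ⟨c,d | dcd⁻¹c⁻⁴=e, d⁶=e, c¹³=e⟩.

An element z ∈ Z(G) iff z commutes with every generator.
For example e is central: e·c = c = c·e; e·d = d = d·e.
Whereas c ∉ Z(G) since c·d = cd ≠ c⁴d = d·c.
Checking each of the 78 elements this way gives Z(G) = {e}, of order 1.

Answer: {e}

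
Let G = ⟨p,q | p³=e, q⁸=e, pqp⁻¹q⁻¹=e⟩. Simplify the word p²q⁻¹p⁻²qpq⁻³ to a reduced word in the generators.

Multiply left to right, reducing at each step:
  (p²) · q⁻¹ = p²q⁷
  (p²q⁷) · p⁻² = q⁷
  (q⁷) · q = e
  e · p = p
  p · q⁻³ = pq⁵

Answer: pq⁵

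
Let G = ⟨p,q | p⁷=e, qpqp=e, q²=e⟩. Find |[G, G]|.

G' = [G, G] is generated by all commutators. The generator-pair commutators are: [p, q] = p².
The subgroup they normally generate is {e, p, p², p³, p⁴, p⁵, p⁶}, of order 7.
Check: |G/G'| = 14/7 = 2 is the order of the abelianisation.

Answer: 7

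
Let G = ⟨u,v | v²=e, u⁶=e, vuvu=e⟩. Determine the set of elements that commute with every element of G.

An element z ∈ Z(G) iff z commutes with every generator.
For example u³ is central: (u³)·u = u⁴ = u·(u³); (u³)·v = u³v = v·(u³).
Whereas u ∉ Z(G) since u·v = uv ≠ u⁵v = v·u.
Checking each of the 12 elements this way gives Z(G) = {e, u³}, of order 2.

Answer: {e, u³}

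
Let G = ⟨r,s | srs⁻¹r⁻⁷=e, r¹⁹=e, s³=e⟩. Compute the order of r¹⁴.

Compute successive powers until reaching e:
  (r¹⁴)¹ = r¹⁴, (r¹⁴)² = r⁹, (r¹⁴)³ = r⁴, (r¹⁴)⁴ = r¹⁸, (r¹⁴)⁵ = r¹³, (r¹⁴)⁶ = r⁸, (r¹⁴)⁷ = r³, (r¹⁴)⁸ = r¹⁷, (r¹⁴)⁹ = r¹², (r¹⁴)¹⁰ = r⁷, (r¹⁴)¹¹ = r², (r¹⁴)¹² = r¹⁶, (r¹⁴)¹³ = r¹¹, (r¹⁴)¹⁴ = r⁶, (r¹⁴)¹⁵ = r, (r¹⁴)¹⁶ = r¹⁵, (r¹⁴)¹⁷ = r¹⁰, (r¹⁴)¹⁸ = r⁵, (r¹⁴)¹⁹ = e.
The smallest positive k with (r¹⁴)ᵏ = e is 19.

Answer: 19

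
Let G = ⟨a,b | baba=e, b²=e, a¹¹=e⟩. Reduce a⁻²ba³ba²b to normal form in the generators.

Multiply left to right, reducing at each step:
  (a⁹) · b = a⁹b
  (a⁹b) · a³ = a⁶b
  (a⁶b) · b = a⁶
  (a⁶) · a² = a⁸
  (a⁸) · b = a⁸b

Answer: a⁸b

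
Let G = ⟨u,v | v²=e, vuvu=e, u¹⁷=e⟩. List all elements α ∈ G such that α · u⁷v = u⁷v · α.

⟨u⁷v⟩ ⊆ C_G(u⁷v) since powers of u⁷v commute with u⁷v; so |C_G(u⁷v)| ≥ |⟨u⁷v⟩| = 2.
By orbit–stabilizer, |C_G(u⁷v)| = |G| / |conj. class of u⁷v| = 34 / 17 = 2.
The 2 elements commuting with u⁷v are {e, u⁷v}.

Answer: {e, u⁷v}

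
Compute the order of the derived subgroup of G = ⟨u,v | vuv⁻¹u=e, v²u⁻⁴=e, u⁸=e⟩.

G' = [G, G] is generated by all commutators. The generator-pair commutators are: [u, v] = u².
The subgroup they normally generate is {e, u², u⁴, u⁶}, of order 4.
Check: |G/G'| = 16/4 = 4 is the order of the abelianisation.

Answer: 4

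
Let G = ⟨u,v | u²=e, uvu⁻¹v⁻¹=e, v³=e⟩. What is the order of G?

Enumerate words in the generators, reducing via the relations: the distinct elements are
  {e, u, v, uv, v², uv²}.
No further products give new elements, so |G| = 6.

Answer: 6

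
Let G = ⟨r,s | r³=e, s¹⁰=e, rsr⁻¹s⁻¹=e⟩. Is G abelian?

Each pair of generators commutes: r·s = rs = s·r. Since the generators pairwise commute, every element of G commutes with every other, so G is abelian.

Answer: Yes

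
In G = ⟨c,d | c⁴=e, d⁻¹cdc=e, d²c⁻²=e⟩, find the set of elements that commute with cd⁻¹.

⟨cd⁻¹⟩ ⊆ C_G(cd⁻¹) since powers of cd⁻¹ commute with cd⁻¹; so |C_G(cd⁻¹)| ≥ |⟨cd⁻¹⟩| = 4.
By orbit–stabilizer, |C_G(cd⁻¹)| = |G| / |conj. class of cd⁻¹| = 8 / 2 = 4.
The 4 elements commuting with cd⁻¹ are {e, c², cd, cd⁻¹}.

Answer: {e, c², cd, cd⁻¹}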